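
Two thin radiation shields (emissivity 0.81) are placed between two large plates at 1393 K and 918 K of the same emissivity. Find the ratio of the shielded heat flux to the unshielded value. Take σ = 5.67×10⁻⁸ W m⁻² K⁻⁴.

ratio ≈ 0.333

With N identical shields there are N+1 = 3 gaps in series, each with the same radiative resistance, so the flux falls to 1/(N+1) of its unshielded value.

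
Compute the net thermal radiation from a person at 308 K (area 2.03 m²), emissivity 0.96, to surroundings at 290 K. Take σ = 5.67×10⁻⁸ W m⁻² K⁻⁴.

Q ≈ 213 W

Q = εσA(T⁴ − T_s⁴). T⁴ − T_s⁴ = (308)⁴ − (290)⁴ = 9.00×10^9 − 7.07×10^9 = 1.93×10^9 K⁴.
Q = 0.96 × 5.67×10⁻⁸ × 2.03 × 1.93×10^9 = 213 W.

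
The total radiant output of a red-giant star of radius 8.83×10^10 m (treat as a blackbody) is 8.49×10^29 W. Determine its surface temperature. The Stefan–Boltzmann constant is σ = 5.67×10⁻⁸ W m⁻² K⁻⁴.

A = 4πr² = 4π × (8.83×10^10)² = 9.80×10^22 m².
From P = σAT⁴, T = (P / σA)^(1/4) = (8.49×10^29 / (5.67×10⁻⁸ × 9.80×10^22))^(1/4).
T = (1.53×10^14)^(1/4) = 3520 K.

T ≈ 3520 K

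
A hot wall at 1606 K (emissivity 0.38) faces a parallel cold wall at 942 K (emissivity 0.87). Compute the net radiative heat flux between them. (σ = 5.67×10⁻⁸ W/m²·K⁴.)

q ≈ 1.20×10^5 W/m²

For two large parallel gray plates, q = σ(T₁⁴ − T₂⁴) / (1/ε₁ + 1/ε₂ − 1).
1/ε₁ + 1/ε₂ − 1 = 1/0.38 + 1/0.87 − 1 = 2.781.
T₁⁴ − T₂⁴ = 6.65×10^12 − 7.87×10^11 = 5.87×10^12 K⁴.
q = 5.67×10⁻⁸ × 5.87×10^12 / 2.781 = 1.20×10^5 W/m².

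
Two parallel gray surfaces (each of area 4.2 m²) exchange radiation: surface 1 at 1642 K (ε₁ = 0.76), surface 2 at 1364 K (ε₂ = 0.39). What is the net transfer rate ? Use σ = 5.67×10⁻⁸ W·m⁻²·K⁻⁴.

Q ≈ 3.15×10^5 W

For two large parallel gray plates, q = σ(T₁⁴ − T₂⁴) / (1/ε₁ + 1/ε₂ − 1).
1/ε₁ + 1/ε₂ − 1 = 1/0.76 + 1/0.39 − 1 = 2.880.
T₁⁴ − T₂⁴ = 7.27×10^12 − 3.46×10^12 = 3.81×10^12 K⁴.
q = 5.67×10⁻⁸ × 3.81×10^12 / 2.880 = 75000 W/m².
Q = q·A = 75000 × 4.2 = 3.15×10^5 W.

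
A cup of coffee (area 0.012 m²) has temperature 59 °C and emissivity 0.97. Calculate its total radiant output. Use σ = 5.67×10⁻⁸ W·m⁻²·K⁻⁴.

59 °C = 332 K.
P = εσAT⁴ = 0.97 × 5.67×10⁻⁸ × 0.0120 × (332)⁴ = 0.97 × 5.67×10⁻⁸ × 0.0120 × 1.21×10^10.
P = 8.02 W.

P ≈ 8.02 W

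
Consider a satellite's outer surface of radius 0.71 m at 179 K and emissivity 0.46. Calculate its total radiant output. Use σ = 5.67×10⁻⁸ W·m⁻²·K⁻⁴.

A = 4πr² = 4π × (0.71)² = 6.33 m².
Stefan–Boltzmann: P = εσAT⁴ = 0.46 × 5.67×10⁻⁸ × 6.33 × (179)⁴ = 0.46 × 5.67×10⁻⁸ × 6.33 × 1.03×10^9.
P = 170 W.

P ≈ 170 W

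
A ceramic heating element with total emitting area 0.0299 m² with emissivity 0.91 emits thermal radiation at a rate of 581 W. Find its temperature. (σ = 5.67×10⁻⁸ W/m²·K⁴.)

T ≈ 783 K

From P = εσAT⁴, T = (P / εσA)^(1/4) = (581 / (0.91 × 5.67×10⁻⁸ × 0.0299))^(1/4).
T = (3.77×10^11)^(1/4) = 783 K.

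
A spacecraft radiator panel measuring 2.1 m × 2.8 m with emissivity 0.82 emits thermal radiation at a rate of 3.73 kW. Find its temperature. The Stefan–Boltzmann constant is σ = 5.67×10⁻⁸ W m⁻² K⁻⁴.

A = 2.1 × 2.8 = 5.88 m².
From P = εσAT⁴, T = (P / εσA)^(1/4) = (3730 / (0.82 × 5.67×10⁻⁸ × 5.88))^(1/4).
T = (1.36×10^10)^(1/4) = 342 K.

T ≈ 342 K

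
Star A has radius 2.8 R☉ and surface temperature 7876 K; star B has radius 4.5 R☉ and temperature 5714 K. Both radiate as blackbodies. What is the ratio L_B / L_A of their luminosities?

L_B/L_A ≈ 0.716

L = 4πR²σT⁴ ∝ R²T⁴, so L_B/L_A = (4.5/2.8)² × (5714/7876)⁴ = 2.58 × 0.277 = 0.716.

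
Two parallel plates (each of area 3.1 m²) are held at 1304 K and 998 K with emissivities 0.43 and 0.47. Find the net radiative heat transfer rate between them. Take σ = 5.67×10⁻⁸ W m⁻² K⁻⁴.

For two large parallel gray plates, q = σ(T₁⁴ − T₂⁴) / (1/ε₁ + 1/ε₂ − 1).
1/ε₁ + 1/ε₂ − 1 = 1/0.43 + 1/0.47 − 1 = 3.453.
T₁⁴ − T₂⁴ = 2.89×10^12 − 9.92×10^11 = 1.90×10^12 K⁴.
q = 5.67×10⁻⁸ × 1.90×10^12 / 3.453 = 31200 W/m².
Q = q·A = 31200 × 3.1 = 96700 W.

Q ≈ 96700 W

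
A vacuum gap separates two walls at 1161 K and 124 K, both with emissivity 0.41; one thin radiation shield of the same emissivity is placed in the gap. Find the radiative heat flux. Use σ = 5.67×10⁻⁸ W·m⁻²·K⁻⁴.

q ≈ 13300 W/m²

Each of the 2 gaps contributes resistance (2/ε − 1) = 2/0.41 − 1 = 3.878; total = 7.756.
q = σ(T₁⁴ − T₂⁴) / 7.756 = 5.67×10⁻⁸ × 1.82×10^12 / 7.756 = 13300 W/m².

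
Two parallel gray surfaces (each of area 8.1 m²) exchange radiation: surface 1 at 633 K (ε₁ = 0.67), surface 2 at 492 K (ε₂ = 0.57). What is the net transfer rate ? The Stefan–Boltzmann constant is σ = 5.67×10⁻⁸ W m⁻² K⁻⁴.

Q ≈ 20800 W

For two large parallel gray plates, q = σ(T₁⁴ − T₂⁴) / (1/ε₁ + 1/ε₂ − 1).
1/ε₁ + 1/ε₂ − 1 = 1/0.67 + 1/0.57 − 1 = 2.247.
T₁⁴ − T₂⁴ = 1.61×10^11 − 5.86×10^10 = 1.02×10^11 K⁴.
q = 5.67×10⁻⁸ × 1.02×10^11 / 2.247 = 2570 W/m².
Q = q·A = 2570 × 8.1 = 20800 W.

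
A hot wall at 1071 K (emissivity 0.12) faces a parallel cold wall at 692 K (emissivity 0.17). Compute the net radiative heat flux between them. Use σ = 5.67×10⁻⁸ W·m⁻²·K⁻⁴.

q ≈ 4660 W/m²

For two large parallel gray plates, q = σ(T₁⁴ − T₂⁴) / (1/ε₁ + 1/ε₂ − 1).
1/ε₁ + 1/ε₂ − 1 = 1/0.12 + 1/0.17 − 1 = 13.22.
T₁⁴ − T₂⁴ = 1.32×10^12 − 2.29×10^11 = 1.09×10^12 K⁴.
q = 5.67×10⁻⁸ × 1.09×10^12 / 13.22 = 4660 W/m².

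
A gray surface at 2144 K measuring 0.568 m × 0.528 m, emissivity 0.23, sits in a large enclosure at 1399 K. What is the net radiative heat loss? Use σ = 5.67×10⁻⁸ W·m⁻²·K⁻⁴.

Q ≈ 67700 W

A = 0.568 × 0.528 = 0.300 m².
Q = εσA(T⁴ − T_s⁴). T⁴ − T_s⁴ = (2144)⁴ − (1399)⁴ = 2.11×10^13 − 3.83×10^12 = 1.73×10^13 K⁴.
Q = 0.23 × 5.67×10⁻⁸ × 0.300 × 1.73×10^13 = 67700 W.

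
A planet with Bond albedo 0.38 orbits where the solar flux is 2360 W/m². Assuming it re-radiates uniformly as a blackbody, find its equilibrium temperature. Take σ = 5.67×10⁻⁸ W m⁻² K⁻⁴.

Power absorbed = (1−a)S·πR²; power emitted = 4πR²σT⁴. Equating and cancelling πR²:
T = ((1−a)S / 4σ)^(1/4) = (1460 / (4 × 5.67×10⁻⁸))^(1/4) = (6.45×10^9)^(1/4).
T = 283 K.

T ≈ 283 K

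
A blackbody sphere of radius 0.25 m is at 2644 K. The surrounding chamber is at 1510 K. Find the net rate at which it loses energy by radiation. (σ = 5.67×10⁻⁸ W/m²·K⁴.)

Q ≈ 1.94×10^6 W

A = 4πr² = 4π × (0.25)² = 0.785 m².
Q = σA(T⁴ − T_s⁴). T⁴ − T_s⁴ = (2644)⁴ − (1510)⁴ = 4.89×10^13 − 5.20×10^12 = 4.37×10^13 K⁴.
Q = 5.67×10⁻⁸ × 0.785 × 4.37×10^13 = 1.94×10^6 W.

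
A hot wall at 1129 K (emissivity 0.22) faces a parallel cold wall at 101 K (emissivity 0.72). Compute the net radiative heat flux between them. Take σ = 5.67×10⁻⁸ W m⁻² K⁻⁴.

q ≈ 18700 W/m²

For two large parallel gray plates, q = σ(T₁⁴ − T₂⁴) / (1/ε₁ + 1/ε₂ − 1).
1/ε₁ + 1/ε₂ − 1 = 1/0.22 + 1/0.72 − 1 = 4.934.
T₁⁴ − T₂⁴ = 1.62×10^12 − 1.04×10^8 = 1.62×10^12 K⁴.
q = 5.67×10⁻⁸ × 1.62×10^12 / 4.934 = 18700 W/m².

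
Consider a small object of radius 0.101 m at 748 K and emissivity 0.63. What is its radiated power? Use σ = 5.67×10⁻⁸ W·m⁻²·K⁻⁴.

P ≈ 1430 W

A = 4πr² = 4π × (0.101)² = 0.128 m².
P = εσAT⁴ = 0.63 × 5.67×10⁻⁸ × 0.128 × (748)⁴ = 0.63 × 5.67×10⁻⁸ × 0.128 × 3.13×10^11.
P = 1430 W.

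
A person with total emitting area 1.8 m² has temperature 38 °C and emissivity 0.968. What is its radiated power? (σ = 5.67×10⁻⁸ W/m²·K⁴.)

38 °C = 311 K.
P = εσAT⁴ = 0.968 × 5.67×10⁻⁸ × 1.80 × (311)⁴ = 0.968 × 5.67×10⁻⁸ × 1.80 × 9.35×10^9.
P = 924 W.

P ≈ 924 W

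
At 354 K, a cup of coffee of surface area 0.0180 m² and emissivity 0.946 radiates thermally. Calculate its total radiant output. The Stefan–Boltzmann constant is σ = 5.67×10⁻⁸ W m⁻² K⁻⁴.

P ≈ 15.2 W

Stefan–Boltzmann: P = εσAT⁴ = 0.946 × 5.67×10⁻⁸ × 0.0180 × (354)⁴ = 0.946 × 5.67×10⁻⁸ × 0.0180 × 1.57×10^10.
P = 15.2 W.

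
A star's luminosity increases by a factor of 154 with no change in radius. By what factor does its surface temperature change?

P ∝ T⁴ ⇒ T ∝ P^(1/4), so T scales by (154)^(1/4) = 3.52.

factor ≈ 3.52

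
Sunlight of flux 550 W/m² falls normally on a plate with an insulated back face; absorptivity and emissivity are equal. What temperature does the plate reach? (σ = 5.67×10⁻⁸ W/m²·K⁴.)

Absorbed flux αS = emitted flux εσT⁴ (one radiating face); with α = ε, T = (S/σ)^(1/4).
T = (550 / 5.67×10⁻⁸)^(1/4) = (9.70×10^9)^(1/4).
T = 314 K.

T ≈ 314 K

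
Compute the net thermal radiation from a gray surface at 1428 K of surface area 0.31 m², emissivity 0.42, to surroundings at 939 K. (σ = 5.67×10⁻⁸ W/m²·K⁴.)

Q = εσA(T⁴ − T_s⁴). T⁴ − T_s⁴ = (1428)⁴ − (939)⁴ = 4.16×10^12 − 7.77×10^11 = 3.38×10^12 K⁴.
Q = 0.42 × 5.67×10⁻⁸ × 0.310 × 3.38×10^12 = 25000 W.

Q ≈ 25000 W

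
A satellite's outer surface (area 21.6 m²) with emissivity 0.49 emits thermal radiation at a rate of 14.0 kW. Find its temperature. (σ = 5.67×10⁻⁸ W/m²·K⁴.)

T ≈ 391 K

From P = εσAT⁴, T = (P / εσA)^(1/4) = (14000 / (0.49 × 5.67×10⁻⁸ × 21.6))^(1/4).
T = (2.33×10^10)^(1/4) = 391 K.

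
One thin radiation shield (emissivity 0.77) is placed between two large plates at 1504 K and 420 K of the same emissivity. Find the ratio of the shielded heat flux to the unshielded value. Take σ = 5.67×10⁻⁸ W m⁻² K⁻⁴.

With N identical shields there are N+1 = 2 gaps in series, each with the same radiative resistance, so the flux falls to 1/(N+1) of its unshielded value.

ratio ≈ 0.500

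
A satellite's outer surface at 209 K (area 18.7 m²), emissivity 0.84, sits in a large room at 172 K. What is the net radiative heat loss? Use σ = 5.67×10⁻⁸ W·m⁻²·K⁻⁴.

Q = εσA(T⁴ − T_s⁴). T⁴ − T_s⁴ = (209)⁴ − (172)⁴ = 1.91×10^9 − 8.75×10^8 = 1.03×10^9 K⁴.
Q = 0.84 × 5.67×10⁻⁸ × 18.7 × 1.03×10^9 = 920 W.

Q ≈ 920 W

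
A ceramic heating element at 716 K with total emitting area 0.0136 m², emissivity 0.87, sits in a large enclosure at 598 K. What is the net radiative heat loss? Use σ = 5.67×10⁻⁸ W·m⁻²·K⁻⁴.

Q = εσA(T⁴ − T_s⁴). T⁴ − T_s⁴ = (716)⁴ − (598)⁴ = 2.63×10^11 − 1.28×10^11 = 1.35×10^11 K⁴.
Q = 0.87 × 5.67×10⁻⁸ × 0.0136 × 1.35×10^11 = 90.5 W.

Q ≈ 90.5 W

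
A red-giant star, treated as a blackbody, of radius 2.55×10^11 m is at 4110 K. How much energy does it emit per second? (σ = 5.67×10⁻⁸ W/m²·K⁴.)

A = 4πr² = 4π × (2.55×10^11)² = 8.17×10^23 m².
P = σAT⁴ = 5.67×10⁻⁸ × 8.17×10^23 × (4110)⁴ = 5.67×10⁻⁸ × 8.17×10^23 × 2.85×10^14.
P = 1.32×10^31 W.

P ≈ 1.32×10^31 W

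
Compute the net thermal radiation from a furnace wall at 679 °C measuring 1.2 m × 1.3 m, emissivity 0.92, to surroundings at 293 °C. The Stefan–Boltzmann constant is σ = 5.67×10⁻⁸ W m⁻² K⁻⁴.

Q ≈ 58500 W

A = 1.2 × 1.3 = 1.56 m².
Convert: 679 °C = 952 K; 293 °C = 566 K.
Q = εσA(T⁴ − T_s⁴). T⁴ − T_s⁴ = (952)⁴ − (566)⁴ = 8.21×10^11 − 1.03×10^11 = 7.19×10^11 K⁴.
Q = 0.92 × 5.67×10⁻⁸ × 1.56 × 7.19×10^11 = 58500 W.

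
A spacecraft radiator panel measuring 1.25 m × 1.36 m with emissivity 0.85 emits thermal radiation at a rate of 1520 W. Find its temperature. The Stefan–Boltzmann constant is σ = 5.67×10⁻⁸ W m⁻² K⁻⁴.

A = 1.25 × 1.36 = 1.70 m².
From P = εσAT⁴, T = (P / εσA)^(1/4) = (1520 / (0.85 × 5.67×10⁻⁸ × 1.70))^(1/4).
T = (1.86×10^10)^(1/4) = 369 K.

T ≈ 369 K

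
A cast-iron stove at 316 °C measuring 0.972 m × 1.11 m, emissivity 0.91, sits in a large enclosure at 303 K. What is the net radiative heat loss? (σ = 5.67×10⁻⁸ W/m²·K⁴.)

A = 0.972 × 1.11 = 1.08 m².
Convert: 316 °C = 589 K.
Q = εσA(T⁴ − T_s⁴). T⁴ − T_s⁴ = (589)⁴ − (303)⁴ = 1.20×10^11 − 8.43×10^9 = 1.12×10^11 K⁴.
Q = 0.91 × 5.67×10⁻⁸ × 1.08 × 1.12×10^11 = 6230 W.

Q ≈ 6230 W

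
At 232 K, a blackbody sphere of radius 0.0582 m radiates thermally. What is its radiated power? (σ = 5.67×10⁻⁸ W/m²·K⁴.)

P ≈ 6.99 W

A = 4πr² = 4π × (0.0582)² = 0.0426 m².
P = σAT⁴ = 5.67×10⁻⁸ × 0.0426 × (232)⁴ = 5.67×10⁻⁸ × 0.0426 × 2.90×10^9.
P = 6.99 W.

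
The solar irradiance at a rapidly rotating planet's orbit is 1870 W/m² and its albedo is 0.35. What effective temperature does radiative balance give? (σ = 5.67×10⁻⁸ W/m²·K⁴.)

T ≈ 271 K

Power absorbed = (1−a)S·πR²; power emitted = 4πR²σT⁴. Equating and cancelling πR²:
T = ((1−a)S / 4σ)^(1/4) = (1220 / (4 × 5.67×10⁻⁸))^(1/4) = (5.36×10^9)^(1/4).
T = 271 K.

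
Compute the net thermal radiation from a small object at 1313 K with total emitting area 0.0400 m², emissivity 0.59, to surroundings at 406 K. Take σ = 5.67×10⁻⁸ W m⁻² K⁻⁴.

Q ≈ 3940 W

Q = εσA(T⁴ − T_s⁴). T⁴ − T_s⁴ = (1313)⁴ − (406)⁴ = 2.97×10^12 − 2.72×10^10 = 2.94×10^12 K⁴.
Q = 0.59 × 5.67×10⁻⁸ × 0.0400 × 2.94×10^12 = 3940 W.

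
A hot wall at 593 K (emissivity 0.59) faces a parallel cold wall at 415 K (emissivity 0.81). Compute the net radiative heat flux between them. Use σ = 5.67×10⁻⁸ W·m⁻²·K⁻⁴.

For two large parallel gray plates, q = σ(T₁⁴ − T₂⁴) / (1/ε₁ + 1/ε₂ − 1).
1/ε₁ + 1/ε₂ − 1 = 1/0.59 + 1/0.81 − 1 = 1.929.
T₁⁴ − T₂⁴ = 1.24×10^11 − 2.97×10^10 = 9.40×10^10 K⁴.
q = 5.67×10⁻⁸ × 9.40×10^10 / 1.929 = 2760 W/m².

q ≈ 2760 W/m²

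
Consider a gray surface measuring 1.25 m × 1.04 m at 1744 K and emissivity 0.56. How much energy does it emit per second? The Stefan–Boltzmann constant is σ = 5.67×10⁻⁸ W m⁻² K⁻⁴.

P ≈ 3.82×10^5 W

A = 1.25 × 1.04 = 1.30 m².
Stefan–Boltzmann: P = εσAT⁴ = 0.56 × 5.67×10⁻⁸ × 1.30 × (1744)⁴ = 0.56 × 5.67×10⁻⁸ × 1.30 × 9.25×10^12.
P = 3.82×10^5 W.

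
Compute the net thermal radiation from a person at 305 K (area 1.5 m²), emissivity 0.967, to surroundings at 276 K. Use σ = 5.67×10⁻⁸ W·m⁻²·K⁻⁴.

Q ≈ 234 W

Q = εσA(T⁴ − T_s⁴). T⁴ − T_s⁴ = (305)⁴ − (276)⁴ = 8.65×10^9 − 5.80×10^9 = 2.85×10^9 K⁴.
Q = 0.967 × 5.67×10⁻⁸ × 1.50 × 2.85×10^9 = 234 W.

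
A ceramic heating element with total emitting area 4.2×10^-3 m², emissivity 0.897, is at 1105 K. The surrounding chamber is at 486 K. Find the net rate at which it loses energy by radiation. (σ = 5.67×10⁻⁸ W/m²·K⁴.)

Q = εσA(T⁴ − T_s⁴). T⁴ − T_s⁴ = (1105)⁴ − (486)⁴ = 1.49×10^12 − 5.58×10^10 = 1.44×10^12 K⁴.
Q = 0.897 × 5.67×10⁻⁸ × 4.20×10^-3 × 1.44×10^12 = 307 W.

Q ≈ 307 W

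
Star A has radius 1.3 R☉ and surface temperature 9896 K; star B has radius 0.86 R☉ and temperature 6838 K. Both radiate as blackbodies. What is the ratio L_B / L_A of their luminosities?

L = 4πR²σT⁴ ∝ R²T⁴, so L_B/L_A = (0.86/1.3)² × (6838/9896)⁴ = 0.438 × 0.228 = 0.0998.

L_B/L_A ≈ 0.0998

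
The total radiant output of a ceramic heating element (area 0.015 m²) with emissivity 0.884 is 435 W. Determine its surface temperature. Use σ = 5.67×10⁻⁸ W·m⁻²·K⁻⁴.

T ≈ 872 K

From P = εσAT⁴, T = (P / εσA)^(1/4) = (435 / (0.884 × 5.67×10⁻⁸ × 0.0150))^(1/4).
T = (5.79×10^11)^(1/4) = 872 K.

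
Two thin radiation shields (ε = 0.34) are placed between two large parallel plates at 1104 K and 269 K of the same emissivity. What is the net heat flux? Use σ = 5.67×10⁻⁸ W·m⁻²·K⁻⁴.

q ≈ 5730 W/m²

Each of the 3 gaps contributes resistance (2/ε − 1) = 2/0.34 − 1 = 4.882; total = 14.65.
q = σ(T₁⁴ − T₂⁴) / 14.65 = 5.67×10⁻⁸ × 1.48×10^12 / 14.65 = 5730 W/m².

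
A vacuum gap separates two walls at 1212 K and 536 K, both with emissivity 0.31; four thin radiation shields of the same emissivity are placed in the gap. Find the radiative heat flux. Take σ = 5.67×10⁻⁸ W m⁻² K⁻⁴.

Each of the 5 gaps contributes resistance (2/ε − 1) = 2/0.31 − 1 = 5.452; total = 27.26.
q = σ(T₁⁴ − T₂⁴) / 27.26 = 5.67×10⁻⁸ × 2.08×10^12 / 27.26 = 4320 W/m².

q ≈ 4320 W/m²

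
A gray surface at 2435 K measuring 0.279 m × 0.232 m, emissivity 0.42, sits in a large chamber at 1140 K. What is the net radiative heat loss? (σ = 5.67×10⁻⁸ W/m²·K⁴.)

A = 0.279 × 0.232 = 0.0647 m².
Q = εσA(T⁴ − T_s⁴). T⁴ − T_s⁴ = (2435)⁴ − (1140)⁴ = 3.52×10^13 − 1.69×10^12 = 3.35×10^13 K⁴.
Q = 0.42 × 5.67×10⁻⁸ × 0.0647 × 3.35×10^13 = 51600 W.

Q ≈ 51600 W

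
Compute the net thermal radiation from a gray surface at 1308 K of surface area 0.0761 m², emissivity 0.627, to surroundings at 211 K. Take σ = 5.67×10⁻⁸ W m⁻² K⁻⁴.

Q ≈ 7910 W

Q = εσA(T⁴ − T_s⁴). T⁴ − T_s⁴ = (1308)⁴ − (211)⁴ = 2.93×10^12 − 1.98×10^9 = 2.93×10^12 K⁴.
Q = 0.627 × 5.67×10⁻⁸ × 0.0761 × 2.93×10^12 = 7910 W.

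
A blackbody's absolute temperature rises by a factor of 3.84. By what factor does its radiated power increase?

P ∝ T⁴, so the power scales as (3.84)⁴ = 217.

factor ≈ 217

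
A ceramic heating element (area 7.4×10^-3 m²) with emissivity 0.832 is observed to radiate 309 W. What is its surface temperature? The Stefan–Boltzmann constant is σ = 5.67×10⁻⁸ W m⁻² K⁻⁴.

T ≈ 970 K

From P = εσAT⁴, T = (P / εσA)^(1/4) = (309 / (0.832 × 5.67×10⁻⁸ × 7.40×10^-3))^(1/4).
T = (8.85×10^11)^(1/4) = 970 K.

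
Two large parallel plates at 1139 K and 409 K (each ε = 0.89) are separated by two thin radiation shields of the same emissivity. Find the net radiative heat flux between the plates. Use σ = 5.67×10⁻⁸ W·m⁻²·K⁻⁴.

Each of the 3 gaps contributes resistance (2/ε − 1) = 2/0.89 − 1 = 1.247; total = 3.742.
q = σ(T₁⁴ − T₂⁴) / 3.742 = 5.67×10⁻⁸ × 1.66×10^12 / 3.742 = 25100 W/m².

q ≈ 25100 W/m²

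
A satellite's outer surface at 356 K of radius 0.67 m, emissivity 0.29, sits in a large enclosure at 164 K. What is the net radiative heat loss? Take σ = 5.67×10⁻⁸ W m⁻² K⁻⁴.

Q ≈ 1420 W

A = 4πr² = 4π × (0.67)² = 5.64 m².
Q = εσA(T⁴ − T_s⁴). T⁴ − T_s⁴ = (356)⁴ − (164)⁴ = 1.61×10^10 − 7.23×10^8 = 1.53×10^10 K⁴.
Q = 0.29 × 5.67×10⁻⁸ × 5.64 × 1.53×10^10 = 1420 W.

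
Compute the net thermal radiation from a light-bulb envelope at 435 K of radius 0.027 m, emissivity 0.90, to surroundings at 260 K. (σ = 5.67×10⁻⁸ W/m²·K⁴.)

A = 4πr² = 4π × (0.027)² = 9.16×10^-3 m².
Q = εσA(T⁴ − T_s⁴). T⁴ − T_s⁴ = (435)⁴ − (260)⁴ = 3.58×10^10 − 4.57×10^9 = 3.12×10^10 K⁴.
Q = 0.90 × 5.67×10⁻⁸ × 9.16×10^-3 × 3.12×10^10 = 14.6 W.

Q ≈ 14.6 W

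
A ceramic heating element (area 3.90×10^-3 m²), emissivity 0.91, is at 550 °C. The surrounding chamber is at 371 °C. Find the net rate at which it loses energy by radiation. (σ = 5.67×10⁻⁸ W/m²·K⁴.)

Q ≈ 57.7 W

Convert: 550 °C = 823 K; 371 °C = 644 K.
Q = εσA(T⁴ − T_s⁴). T⁴ − T_s⁴ = (823)⁴ − (644)⁴ = 4.59×10^11 − 1.72×10^11 = 2.87×10^11 K⁴.
Q = 0.91 × 5.67×10⁻⁸ × 3.90×10^-3 × 2.87×10^11 = 57.7 W.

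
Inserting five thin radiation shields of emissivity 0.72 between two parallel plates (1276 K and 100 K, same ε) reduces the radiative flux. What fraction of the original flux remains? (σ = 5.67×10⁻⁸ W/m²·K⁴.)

ratio ≈ 0.167

With N identical shields there are N+1 = 6 gaps in series, each with the same radiative resistance, so the flux falls to 1/(N+1) of its unshielded value.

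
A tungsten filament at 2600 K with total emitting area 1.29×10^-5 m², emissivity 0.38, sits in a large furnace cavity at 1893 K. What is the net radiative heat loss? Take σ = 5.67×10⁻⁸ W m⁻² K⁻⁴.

Q = εσA(T⁴ − T_s⁴). T⁴ − T_s⁴ = (2600)⁴ − (1893)⁴ = 4.57×10^13 − 1.28×10^13 = 3.29×10^13 K⁴.
Q = 0.38 × 5.67×10⁻⁸ × 1.29×10^-5 × 3.29×10^13 = 9.13 W.

Q ≈ 9.13 W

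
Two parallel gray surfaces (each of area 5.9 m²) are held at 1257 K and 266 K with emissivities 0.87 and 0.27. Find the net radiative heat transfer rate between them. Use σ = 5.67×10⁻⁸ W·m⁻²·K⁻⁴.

For two large parallel gray plates, q = σ(T₁⁴ − T₂⁴) / (1/ε₁ + 1/ε₂ − 1).
1/ε₁ + 1/ε₂ − 1 = 1/0.87 + 1/0.27 − 1 = 3.853.
T₁⁴ − T₂⁴ = 2.50×10^12 − 5.01×10^9 = 2.49×10^12 K⁴.
q = 5.67×10⁻⁸ × 2.49×10^12 / 3.853 = 36700 W/m².
Q = q·A = 36700 × 5.9 = 2.16×10^5 W.

Q ≈ 2.16×10^5 W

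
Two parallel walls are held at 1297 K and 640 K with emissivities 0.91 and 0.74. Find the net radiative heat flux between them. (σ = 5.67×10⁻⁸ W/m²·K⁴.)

For two large parallel gray plates, q = σ(T₁⁴ − T₂⁴) / (1/ε₁ + 1/ε₂ − 1).
1/ε₁ + 1/ε₂ − 1 = 1/0.91 + 1/0.74 − 1 = 1.450.
T₁⁴ − T₂⁴ = 2.83×10^12 − 1.68×10^11 = 2.66×10^12 K⁴.
q = 5.67×10⁻⁸ × 2.66×10^12 / 1.450 = 1.04×10^5 W/m².

q ≈ 1.04×10^5 W/m²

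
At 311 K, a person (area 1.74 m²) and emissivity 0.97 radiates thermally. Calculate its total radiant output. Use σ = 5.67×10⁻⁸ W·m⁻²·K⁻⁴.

Stefan–Boltzmann: P = εσAT⁴ = 0.97 × 5.67×10⁻⁸ × 1.74 × (311)⁴ = 0.97 × 5.67×10⁻⁸ × 1.74 × 9.35×10^9.
P = 895 W.

P ≈ 895 W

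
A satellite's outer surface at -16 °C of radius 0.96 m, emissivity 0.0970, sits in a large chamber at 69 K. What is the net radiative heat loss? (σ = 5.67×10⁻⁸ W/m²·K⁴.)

Q ≈ 276 W

A = 4πr² = 4π × (0.96)² = 11.6 m².
Convert: -16 °C = 257 K.
Q = εσA(T⁴ − T_s⁴). T⁴ − T_s⁴ = (257)⁴ − (69)⁴ = 4.36×10^9 − 2.27×10^7 = 4.34×10^9 K⁴.
Q = 0.0970 × 5.67×10⁻⁸ × 11.6 × 4.34×10^9 = 276 W.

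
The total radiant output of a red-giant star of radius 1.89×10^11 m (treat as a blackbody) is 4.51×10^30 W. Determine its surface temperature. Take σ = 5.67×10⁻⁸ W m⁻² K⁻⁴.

T ≈ 3650 K

A = 4πr² = 4π × (1.89×10^11)² = 4.49×10^23 m².
From P = σAT⁴, T = (P / σA)^(1/4) = (4.51×10^30 / (5.67×10⁻⁸ × 4.49×10^23))^(1/4).
T = (1.77×10^14)^(1/4) = 3650 K.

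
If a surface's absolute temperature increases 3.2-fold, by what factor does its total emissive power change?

factor ≈ 105

P ∝ T⁴, so the power scales as (3.2)⁴ = 105.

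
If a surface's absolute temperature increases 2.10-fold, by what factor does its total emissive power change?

P ∝ T⁴, so the power scales as (2.10)⁴ = 19.4.

factor ≈ 19.4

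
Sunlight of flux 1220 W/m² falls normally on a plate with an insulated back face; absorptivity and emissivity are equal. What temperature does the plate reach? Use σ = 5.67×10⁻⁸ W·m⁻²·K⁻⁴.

T ≈ 383 K

Absorbed flux αS = emitted flux εσT⁴ (one radiating face); with α = ε, T = (S/σ)^(1/4).
T = (1220 / 5.67×10⁻⁸)^(1/4) = (2.15×10^10)^(1/4).
T = 383 K.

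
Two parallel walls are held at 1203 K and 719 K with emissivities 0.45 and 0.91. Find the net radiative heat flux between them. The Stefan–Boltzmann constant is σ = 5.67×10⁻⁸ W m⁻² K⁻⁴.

For two large parallel gray plates, q = σ(T₁⁴ − T₂⁴) / (1/ε₁ + 1/ε₂ − 1).
1/ε₁ + 1/ε₂ − 1 = 1/0.45 + 1/0.91 − 1 = 2.321.
T₁⁴ − T₂⁴ = 2.09×10^12 − 2.67×10^11 = 1.83×10^12 K⁴.
q = 5.67×10⁻⁸ × 1.83×10^12 / 2.321 = 44600 W/m².

q ≈ 44600 W/m²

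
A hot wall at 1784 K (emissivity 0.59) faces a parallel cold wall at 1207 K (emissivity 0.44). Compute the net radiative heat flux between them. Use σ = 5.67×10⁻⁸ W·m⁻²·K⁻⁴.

For two large parallel gray plates, q = σ(T₁⁴ − T₂⁴) / (1/ε₁ + 1/ε₂ − 1).
1/ε₁ + 1/ε₂ − 1 = 1/0.59 + 1/0.44 − 1 = 2.968.
T₁⁴ − T₂⁴ = 1.01×10^13 − 2.12×10^12 = 8.01×10^12 K⁴.
q = 5.67×10⁻⁸ × 8.01×10^12 / 2.968 = 1.53×10^5 W/m².

q ≈ 1.53×10^5 W/m²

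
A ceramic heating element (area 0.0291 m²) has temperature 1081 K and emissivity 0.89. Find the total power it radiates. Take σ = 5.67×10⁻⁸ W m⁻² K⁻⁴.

P = εσAT⁴ = 0.89 × 5.67×10⁻⁸ × 0.0291 × (1081)⁴ = 0.89 × 5.67×10⁻⁸ × 0.0291 × 1.37×10^12.
P = 2010 W.

P ≈ 2010 W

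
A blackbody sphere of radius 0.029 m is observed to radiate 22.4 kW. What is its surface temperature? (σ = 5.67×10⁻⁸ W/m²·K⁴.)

T ≈ 2470 K

A = 4πr² = 4π × (0.029)² = 0.0106 m².
From P = σAT⁴, T = (P / σA)^(1/4) = (22400 / (5.67×10⁻⁸ × 0.0106))^(1/4).
T = (3.74×10^13)^(1/4) = 2470 K.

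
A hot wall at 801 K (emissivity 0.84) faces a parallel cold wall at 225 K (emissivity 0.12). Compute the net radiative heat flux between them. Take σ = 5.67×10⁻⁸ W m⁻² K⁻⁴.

q ≈ 2720 W/m²

For two large parallel gray plates, q = σ(T₁⁴ − T₂⁴) / (1/ε₁ + 1/ε₂ − 1).
1/ε₁ + 1/ε₂ − 1 = 1/0.84 + 1/0.12 − 1 = 8.524.
T₁⁴ − T₂⁴ = 4.12×10^11 − 2.56×10^9 = 4.09×10^11 K⁴.
q = 5.67×10⁻⁸ × 4.09×10^11 / 8.524 = 2720 W/m².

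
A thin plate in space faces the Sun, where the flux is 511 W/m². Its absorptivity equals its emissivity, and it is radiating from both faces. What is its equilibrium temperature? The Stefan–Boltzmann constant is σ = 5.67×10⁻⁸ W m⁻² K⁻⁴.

Absorbed flux αS = emitted flux 2εσT⁴ per unit area; with α = ε this gives T = (S/2σ)^(1/4).
T = (511 / (2 × 5.67×10⁻⁸))^(1/4) = (4.51×10^9)^(1/4).
T = 259 K.

T ≈ 259 K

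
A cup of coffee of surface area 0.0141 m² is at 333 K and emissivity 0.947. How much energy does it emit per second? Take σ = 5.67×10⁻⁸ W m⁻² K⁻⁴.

Stefan–Boltzmann: P = εσAT⁴ = 0.947 × 5.67×10⁻⁸ × 0.0141 × (333)⁴ = 0.947 × 5.67×10⁻⁸ × 0.0141 × 1.23×10^10.
P = 9.31 W.

P ≈ 9.31 W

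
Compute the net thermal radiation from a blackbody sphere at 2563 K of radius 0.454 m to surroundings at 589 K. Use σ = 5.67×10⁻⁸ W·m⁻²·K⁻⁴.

A = 4πr² = 4π × (0.454)² = 2.59 m².
Q = σA(T⁴ − T_s⁴). T⁴ − T_s⁴ = (2563)⁴ − (589)⁴ = 4.32×10^13 − 1.20×10^11 = 4.30×10^13 K⁴.
Q = 5.67×10⁻⁸ × 2.59 × 4.30×10^13 = 6.32×10^6 W.

Q ≈ 6.32×10^6 W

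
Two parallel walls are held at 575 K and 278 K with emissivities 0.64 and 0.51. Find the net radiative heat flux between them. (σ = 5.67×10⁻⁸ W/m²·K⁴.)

For two large parallel gray plates, q = σ(T₁⁴ − T₂⁴) / (1/ε₁ + 1/ε₂ − 1).
1/ε₁ + 1/ε₂ − 1 = 1/0.64 + 1/0.51 − 1 = 2.523.
T₁⁴ − T₂⁴ = 1.09×10^11 − 5.97×10^9 = 1.03×10^11 K⁴.
q = 5.67×10⁻⁸ × 1.03×10^11 / 2.523 = 2320 W/m².

q ≈ 2320 W/m²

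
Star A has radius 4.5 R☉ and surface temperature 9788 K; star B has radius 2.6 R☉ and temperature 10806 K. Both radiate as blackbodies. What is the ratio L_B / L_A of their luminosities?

L_B/L_A ≈ 0.496

L = 4πR²σT⁴ ∝ R²T⁴, so L_B/L_A = (2.6/4.5)² × (10806/9788)⁴ = 0.334 × 1.49 = 0.496.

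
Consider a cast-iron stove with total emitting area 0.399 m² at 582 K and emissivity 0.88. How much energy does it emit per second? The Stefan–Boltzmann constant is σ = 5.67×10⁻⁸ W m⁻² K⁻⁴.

P ≈ 2280 W

Stefan–Boltzmann: P = εσAT⁴ = 0.88 × 5.67×10⁻⁸ × 0.399 × (582)⁴ = 0.88 × 5.67×10⁻⁸ × 0.399 × 1.15×10^11.
P = 2280 W.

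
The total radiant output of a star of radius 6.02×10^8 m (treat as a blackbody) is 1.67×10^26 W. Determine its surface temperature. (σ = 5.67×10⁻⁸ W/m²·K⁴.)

T ≈ 5040 K

A = 4πr² = 4π × (6.02×10^8)² = 4.55×10^18 m².
From P = σAT⁴, T = (P / σA)^(1/4) = (1.67×10^26 / (5.67×10⁻⁸ × 4.55×10^18))^(1/4).
T = (6.47×10^14)^(1/4) = 5040 K.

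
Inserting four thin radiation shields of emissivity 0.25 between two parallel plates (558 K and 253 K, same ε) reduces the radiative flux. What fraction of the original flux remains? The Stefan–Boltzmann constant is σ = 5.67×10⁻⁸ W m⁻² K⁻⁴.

With N identical shields there are N+1 = 5 gaps in series, each with the same radiative resistance, so the flux falls to 1/(N+1) of its unshielded value.

ratio ≈ 0.200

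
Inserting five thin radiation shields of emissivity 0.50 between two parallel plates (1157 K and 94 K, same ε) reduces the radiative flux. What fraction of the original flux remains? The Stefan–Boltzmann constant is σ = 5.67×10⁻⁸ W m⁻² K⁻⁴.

With N identical shields there are N+1 = 6 gaps in series, each with the same radiative resistance, so the flux falls to 1/(N+1) of its unshielded value.

ratio ≈ 0.167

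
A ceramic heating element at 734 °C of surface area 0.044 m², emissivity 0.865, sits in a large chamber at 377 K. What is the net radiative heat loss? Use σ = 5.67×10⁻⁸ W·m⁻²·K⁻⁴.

Convert: 734 °C = 1007 K.
Q = εσA(T⁴ − T_s⁴). T⁴ − T_s⁴ = (1007)⁴ − (377)⁴ = 1.03×10^12 − 2.02×10^10 = 1.01×10^12 K⁴.
Q = 0.865 × 5.67×10⁻⁸ × 0.0440 × 1.01×10^12 = 2180 W.

Q ≈ 2180 W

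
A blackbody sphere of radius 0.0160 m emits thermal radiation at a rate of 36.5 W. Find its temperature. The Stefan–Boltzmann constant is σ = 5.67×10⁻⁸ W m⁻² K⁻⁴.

T ≈ 669 K

A = 4πr² = 4π × (0.0160)² = 3.22×10^-3 m².
From P = σAT⁴, T = (P / σA)^(1/4) = (36.5 / (5.67×10⁻⁸ × 3.22×10^-3))^(1/4).
T = (2.00×10^11)^(1/4) = 669 K.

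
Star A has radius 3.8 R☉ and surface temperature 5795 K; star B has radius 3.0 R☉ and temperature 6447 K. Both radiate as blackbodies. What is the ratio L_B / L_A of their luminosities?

L_B/L_A ≈ 0.955

L = 4πR²σT⁴ ∝ R²T⁴, so L_B/L_A = (3.0/3.8)² × (6447/5795)⁴ = 0.623 × 1.53 = 0.955.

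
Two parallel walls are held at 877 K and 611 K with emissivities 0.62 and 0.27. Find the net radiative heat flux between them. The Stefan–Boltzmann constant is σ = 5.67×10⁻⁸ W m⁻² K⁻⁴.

For two large parallel gray plates, q = σ(T₁⁴ − T₂⁴) / (1/ε₁ + 1/ε₂ − 1).
1/ε₁ + 1/ε₂ − 1 = 1/0.62 + 1/0.27 − 1 = 4.317.
T₁⁴ − T₂⁴ = 5.92×10^11 − 1.39×10^11 = 4.52×10^11 K⁴.
q = 5.67×10⁻⁸ × 4.52×10^11 / 4.317 = 5940 W/m².

q ≈ 5940 W/m²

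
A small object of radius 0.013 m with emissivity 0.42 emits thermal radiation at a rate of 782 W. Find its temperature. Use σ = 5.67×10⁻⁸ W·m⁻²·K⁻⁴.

A = 4πr² = 4π × (0.013)² = 2.12×10^-3 m².
From P = εσAT⁴, T = (P / εσA)^(1/4) = (782 / (0.42 × 5.67×10⁻⁸ × 2.12×10^-3))^(1/4).
T = (1.55×10^13)^(1/4) = 1980 K.

T ≈ 1980 K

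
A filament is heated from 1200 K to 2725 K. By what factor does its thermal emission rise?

ratio ≈ 26.6

P ∝ T⁴, so the ratio is (2725/1200)⁴ = (2.271)⁴ = 26.6.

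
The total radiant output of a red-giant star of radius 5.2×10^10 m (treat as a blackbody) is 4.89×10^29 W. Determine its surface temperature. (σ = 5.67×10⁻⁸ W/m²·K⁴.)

A = 4πr² = 4π × (5.2×10^10)² = 3.40×10^22 m².
From P = σAT⁴, T = (P / σA)^(1/4) = (4.89×10^29 / (5.67×10⁻⁸ × 3.40×10^22))^(1/4).
T = (2.54×10^14)^(1/4) = 3990 K.

T ≈ 3990 K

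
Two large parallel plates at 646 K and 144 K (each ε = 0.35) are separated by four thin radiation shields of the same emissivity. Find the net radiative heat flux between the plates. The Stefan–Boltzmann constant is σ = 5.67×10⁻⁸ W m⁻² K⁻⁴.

Each of the 5 gaps contributes resistance (2/ε − 1) = 2/0.35 − 1 = 4.714; total = 23.57.
q = σ(T₁⁴ − T₂⁴) / 23.57 = 5.67×10⁻⁸ × 1.74×10^11 / 23.57 = 418 W/m².

q ≈ 418 W/m²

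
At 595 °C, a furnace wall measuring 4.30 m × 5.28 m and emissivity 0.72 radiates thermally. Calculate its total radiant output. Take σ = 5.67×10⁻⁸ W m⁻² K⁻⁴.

A = 4.30 × 5.28 = 22.7 m².
595 °C = 868 K.
P = εσAT⁴ = 0.72 × 5.67×10⁻⁸ × 22.7 × (868)⁴ = 0.72 × 5.67×10⁻⁸ × 22.7 × 5.68×10^11.
P = 5.26×10^5 W.

P ≈ 5.26×10^5 W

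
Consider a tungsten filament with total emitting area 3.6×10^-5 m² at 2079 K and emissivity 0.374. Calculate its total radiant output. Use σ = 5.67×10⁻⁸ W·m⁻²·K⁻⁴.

Stefan–Boltzmann: P = εσAT⁴ = 0.374 × 5.67×10⁻⁸ × 3.60×10^-5 × (2079)⁴ = 0.374 × 5.67×10⁻⁸ × 3.60×10^-5 × 1.87×10^13.
P = 14.3 W.

P ≈ 14.3 W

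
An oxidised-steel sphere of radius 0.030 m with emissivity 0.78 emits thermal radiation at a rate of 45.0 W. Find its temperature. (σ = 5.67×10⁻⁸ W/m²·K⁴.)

A = 4πr² = 4π × (0.030)² = 0.0113 m².
From P = εσAT⁴, T = (P / εσA)^(1/4) = (45.0 / (0.78 × 5.67×10⁻⁸ × 0.0113))^(1/4).
T = (9.00×10^10)^(1/4) = 548 K.

T ≈ 548 K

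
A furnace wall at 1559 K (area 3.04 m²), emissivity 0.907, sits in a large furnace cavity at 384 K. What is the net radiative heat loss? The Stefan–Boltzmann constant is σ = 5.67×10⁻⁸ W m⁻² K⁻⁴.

Q = εσA(T⁴ − T_s⁴). T⁴ − T_s⁴ = (1559)⁴ − (384)⁴ = 5.91×10^12 − 2.17×10^10 = 5.89×10^12 K⁴.
Q = 0.907 × 5.67×10⁻⁸ × 3.04 × 5.89×10^12 = 9.20×10^5 W.

Q ≈ 9.20×10^5 W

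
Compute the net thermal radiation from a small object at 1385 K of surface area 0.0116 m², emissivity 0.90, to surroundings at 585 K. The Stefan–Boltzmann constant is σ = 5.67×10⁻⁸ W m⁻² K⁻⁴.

Q ≈ 2110 W

Q = εσA(T⁴ − T_s⁴). T⁴ − T_s⁴ = (1385)⁴ − (585)⁴ = 3.68×10^12 − 1.17×10^11 = 3.56×10^12 K⁴.
Q = 0.90 × 5.67×10⁻⁸ × 0.0116 × 3.56×10^12 = 2110 W.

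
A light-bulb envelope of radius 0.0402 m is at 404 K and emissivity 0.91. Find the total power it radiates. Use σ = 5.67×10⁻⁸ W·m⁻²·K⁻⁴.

P ≈ 27.9 W

A = 4πr² = 4π × (0.0402)² = 0.0203 m².
Stefan–Boltzmann: P = εσAT⁴ = 0.91 × 5.67×10⁻⁸ × 0.0203 × (404)⁴ = 0.91 × 5.67×10⁻⁸ × 0.0203 × 2.66×10^10.
P = 27.9 W.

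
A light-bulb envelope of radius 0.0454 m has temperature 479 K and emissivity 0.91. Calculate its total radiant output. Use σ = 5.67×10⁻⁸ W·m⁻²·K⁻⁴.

A = 4πr² = 4π × (0.0454)² = 0.0259 m².
Stefan–Boltzmann: P = εσAT⁴ = 0.91 × 5.67×10⁻⁸ × 0.0259 × (479)⁴ = 0.91 × 5.67×10⁻⁸ × 0.0259 × 5.26×10^10.
P = 70.4 W.

P ≈ 70.4 W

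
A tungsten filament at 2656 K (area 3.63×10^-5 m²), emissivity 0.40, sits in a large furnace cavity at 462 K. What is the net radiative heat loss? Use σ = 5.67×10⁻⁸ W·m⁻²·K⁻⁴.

Q = εσA(T⁴ − T_s⁴). T⁴ − T_s⁴ = (2656)⁴ − (462)⁴ = 4.98×10^13 − 4.56×10^10 = 4.97×10^13 K⁴.
Q = 0.40 × 5.67×10⁻⁸ × 3.63×10^-5 × 4.97×10^13 = 40.9 W.

Q ≈ 40.9 W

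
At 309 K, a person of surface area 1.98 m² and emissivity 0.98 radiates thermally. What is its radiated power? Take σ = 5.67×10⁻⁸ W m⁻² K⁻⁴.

P ≈ 1000 W

P = εσAT⁴ = 0.98 × 5.67×10⁻⁸ × 1.98 × (309)⁴ = 0.98 × 5.67×10⁻⁸ × 1.98 × 9.12×10^9.
P = 1000 W.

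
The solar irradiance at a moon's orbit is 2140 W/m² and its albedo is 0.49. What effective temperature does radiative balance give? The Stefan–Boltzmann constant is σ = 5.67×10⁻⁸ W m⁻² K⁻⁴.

T ≈ 263 K

Power absorbed = (1−a)S·πR²; power emitted = 4πR²σT⁴. Equating and cancelling πR²:
T = ((1−a)S / 4σ)^(1/4) = (1090 / (4 × 5.67×10⁻⁸))^(1/4) = (4.81×10^9)^(1/4).
T = 263 K.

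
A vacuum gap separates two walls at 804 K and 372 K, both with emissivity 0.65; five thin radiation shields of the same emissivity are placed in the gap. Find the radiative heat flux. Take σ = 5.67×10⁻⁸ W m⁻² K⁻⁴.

q ≈ 1810 W/m²

Each of the 6 gaps contributes resistance (2/ε − 1) = 2/0.65 − 1 = 2.077; total = 12.46.
q = σ(T₁⁴ − T₂⁴) / 12.46 = 5.67×10⁻⁸ × 3.99×10^11 / 12.46 = 1810 W/m².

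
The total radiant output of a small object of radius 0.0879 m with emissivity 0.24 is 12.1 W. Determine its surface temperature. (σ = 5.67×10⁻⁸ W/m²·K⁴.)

T ≈ 309 K

A = 4πr² = 4π × (0.0879)² = 0.0971 m².
From P = εσAT⁴, T = (P / εσA)^(1/4) = (12.1 / (0.24 × 5.67×10⁻⁸ × 0.0971))^(1/4).
T = (9.16×10^9)^(1/4) = 309 K.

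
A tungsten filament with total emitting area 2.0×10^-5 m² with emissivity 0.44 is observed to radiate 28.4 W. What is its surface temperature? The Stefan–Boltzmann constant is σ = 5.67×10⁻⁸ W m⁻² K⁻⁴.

T ≈ 2750 K

From P = εσAT⁴, T = (P / εσA)^(1/4) = (28.4 / (0.44 × 5.67×10⁻⁸ × 2.00×10^-5))^(1/4).
T = (5.69×10^13)^(1/4) = 2750 K.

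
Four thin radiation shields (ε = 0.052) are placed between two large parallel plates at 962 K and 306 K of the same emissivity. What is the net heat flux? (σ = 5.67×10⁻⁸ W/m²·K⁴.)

Each of the 5 gaps contributes resistance (2/ε − 1) = 2/0.052 − 1 = 37.46; total = 187.3.
q = σ(T₁⁴ − T₂⁴) / 187.3 = 5.67×10⁻⁸ × 8.48×10^11 / 187.3 = 257 W/m².

q ≈ 257 W/m²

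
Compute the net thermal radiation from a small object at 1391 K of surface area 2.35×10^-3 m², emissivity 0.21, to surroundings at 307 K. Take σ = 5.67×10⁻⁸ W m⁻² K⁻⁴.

Q = εσA(T⁴ − T_s⁴). T⁴ − T_s⁴ = (1391)⁴ − (307)⁴ = 3.74×10^12 − 8.88×10^9 = 3.73×10^12 K⁴.
Q = 0.21 × 5.67×10⁻⁸ × 2.35×10^-3 × 3.73×10^12 = 105 W.

Q ≈ 105 W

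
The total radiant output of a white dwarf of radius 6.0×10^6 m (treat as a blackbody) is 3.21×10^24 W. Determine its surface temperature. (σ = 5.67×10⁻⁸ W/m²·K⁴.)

A = 4πr² = 4π × (6.0×10^6)² = 4.52×10^14 m².
From P = σAT⁴, T = (P / σA)^(1/4) = (3.21×10^24 / (5.67×10⁻⁸ × 4.52×10^14))^(1/4).
T = (1.25×10^17)^(1/4) = 18800 K.

T ≈ 18800 K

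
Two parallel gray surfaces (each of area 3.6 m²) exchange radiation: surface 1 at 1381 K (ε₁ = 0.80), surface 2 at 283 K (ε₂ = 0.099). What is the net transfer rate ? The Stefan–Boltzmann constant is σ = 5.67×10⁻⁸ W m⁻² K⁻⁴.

Q ≈ 71600 W

For two large parallel gray plates, q = σ(T₁⁴ − T₂⁴) / (1/ε₁ + 1/ε₂ − 1).
1/ε₁ + 1/ε₂ − 1 = 1/0.80 + 1/0.099 − 1 = 10.35.
T₁⁴ − T₂⁴ = 3.64×10^12 − 6.41×10^9 = 3.63×10^12 K⁴.
q = 5.67×10⁻⁸ × 3.63×10^12 / 10.35 = 19900 W/m².
Q = q·A = 19900 × 3.6 = 71600 W.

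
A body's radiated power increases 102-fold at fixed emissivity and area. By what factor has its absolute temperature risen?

factor ≈ 3.18

P ∝ T⁴ ⇒ T ∝ P^(1/4), so T scales by (102)^(1/4) = 3.18.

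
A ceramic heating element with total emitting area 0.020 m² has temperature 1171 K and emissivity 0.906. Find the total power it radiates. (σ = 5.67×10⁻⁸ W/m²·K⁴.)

P = εσAT⁴ = 0.906 × 5.67×10⁻⁸ × 0.0200 × (1171)⁴ = 0.906 × 5.67×10⁻⁸ × 0.0200 × 1.88×10^12.
P = 1930 W.

P ≈ 1930 W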